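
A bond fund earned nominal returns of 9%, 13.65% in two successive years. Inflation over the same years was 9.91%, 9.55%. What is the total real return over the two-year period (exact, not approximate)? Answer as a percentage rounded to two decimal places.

Nominal growth factor = 1.0900 × 1.1365 = 1.238785
Price-level growth factor = 1.0991 × 1.0955 = 1.204064
Real growth factor = 1.238785 / 1.204064 = 1.028836
Total real return = 1.028836 − 1 → 2.88%.

2.88%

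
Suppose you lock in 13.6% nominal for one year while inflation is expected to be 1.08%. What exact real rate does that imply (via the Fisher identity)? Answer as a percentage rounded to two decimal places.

12.39%

By the Fisher identity, 1 + r = (1 + i)/(1 + π).
1 + r = 1.13600 / 1.01080 = 1.123862
r = 1.123862 − 1 = 12.3862%, i.e. 12.39%.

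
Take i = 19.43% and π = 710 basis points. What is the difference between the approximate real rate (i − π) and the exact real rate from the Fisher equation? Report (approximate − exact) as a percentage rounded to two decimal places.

0.82%

Approximate: r ≈ 19.430% − 7.100% = 12.3300%
Exact: (1 + 0.1943)/(1 + 0.0710) − 1 = 11.5126%
Error = 12.3300% − 11.5126% = 0.8174% → 0.82%.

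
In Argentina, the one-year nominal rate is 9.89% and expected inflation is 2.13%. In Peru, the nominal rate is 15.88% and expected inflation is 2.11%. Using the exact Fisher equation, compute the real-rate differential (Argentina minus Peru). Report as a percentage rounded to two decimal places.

-5.89%

Argentina: (1 + 0.0989)/(1 + 0.0213) − 1 = 7.5982%
Peru: (1 + 0.1588)/(1 + 0.0211) − 1 = 13.4855%
Differential = 7.5982% − 13.4855% = -5.8873% → -5.89%.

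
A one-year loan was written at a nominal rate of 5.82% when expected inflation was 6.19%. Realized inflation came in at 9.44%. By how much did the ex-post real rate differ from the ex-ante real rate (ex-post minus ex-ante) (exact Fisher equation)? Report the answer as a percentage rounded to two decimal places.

Ex-ante: (1 + 0.0582)/(1 + 0.0619) − 1 = -0.3484%
Ex-post: (1 + 0.0582)/(1 + 0.0944) − 1 = -3.3077%
Difference (ex-post − ex-ante) = -2.9593% → -2.96%.

-2.96%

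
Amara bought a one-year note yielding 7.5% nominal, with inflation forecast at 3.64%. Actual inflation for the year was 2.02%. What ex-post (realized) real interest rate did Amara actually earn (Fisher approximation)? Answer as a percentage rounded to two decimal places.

5.48%

Ex-post: 7.5% − 2.02% = 5.480%
So the realized real rate is 5.48%.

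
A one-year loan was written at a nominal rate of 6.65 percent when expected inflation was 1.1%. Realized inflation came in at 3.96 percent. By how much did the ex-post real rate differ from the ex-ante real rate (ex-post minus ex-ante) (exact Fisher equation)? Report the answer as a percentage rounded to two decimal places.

Ex-ante: (1 + 0.0665)/(1 + 0.0110) − 1 = 5.4896%
Ex-post: (1 + 0.0665)/(1 + 0.0396) − 1 = 2.5875%
Difference (ex-post − ex-ante) = -2.9021% → -2.90%.

-2.90%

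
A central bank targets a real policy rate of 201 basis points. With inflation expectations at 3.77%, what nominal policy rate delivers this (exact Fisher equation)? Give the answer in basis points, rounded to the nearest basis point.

586 basis points

(1 + i) = (1 + r)(1 + π) = 1.02010 × 1.03770 = 1.05855777
i = 1.05855777 − 1, so the required nominal rate is 586 basis points.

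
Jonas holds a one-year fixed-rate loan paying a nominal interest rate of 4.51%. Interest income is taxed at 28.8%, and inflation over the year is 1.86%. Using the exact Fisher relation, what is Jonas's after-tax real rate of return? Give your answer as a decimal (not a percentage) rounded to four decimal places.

After-tax nominal return = 4.51% × (1 − 0.288) = 3.21112%.
1 + r = 1.0321112 / 1.01860 = 1.013264
After-tax real rate = 1.013264 − 1 → 0.0133.

0.0133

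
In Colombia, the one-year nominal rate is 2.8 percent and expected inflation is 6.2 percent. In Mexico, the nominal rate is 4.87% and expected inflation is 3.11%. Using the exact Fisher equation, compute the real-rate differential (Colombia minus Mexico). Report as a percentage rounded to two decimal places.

Colombia: (1 + 0.0280)/(1 + 0.0620) − 1 = -3.2015%
Mexico: (1 + 0.0487)/(1 + 0.0311) − 1 = 1.7069%
Differential = -3.2015% − 1.7069% = -4.9084% → -4.91%.

-4.91%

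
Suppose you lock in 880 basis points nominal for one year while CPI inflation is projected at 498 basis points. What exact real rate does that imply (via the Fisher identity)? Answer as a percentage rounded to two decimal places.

3.64%

1 + r = 1.08800 / 1.04980 = 1.036388
r = 1.036388 − 1 = 3.6388%, i.e. 3.64%.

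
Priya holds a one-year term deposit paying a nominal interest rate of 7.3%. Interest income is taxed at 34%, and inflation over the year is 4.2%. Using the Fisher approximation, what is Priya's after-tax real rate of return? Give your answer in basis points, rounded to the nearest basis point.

62 basis points

After-tax nominal return = 7.3% × (1 − 0.34) = 4.8180%.
r ≈ 4.8180% − 4.2% → 62 basis points.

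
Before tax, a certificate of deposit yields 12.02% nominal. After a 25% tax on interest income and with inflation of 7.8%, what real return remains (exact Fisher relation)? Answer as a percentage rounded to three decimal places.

1.127%

After-tax nominal return = 12.02% × (1 − 0.25) = 9.0150%.
1 + r = 1.09015 / 1.07800 = 1.011271
After-tax real rate = 1.011271 − 1 → 1.127%.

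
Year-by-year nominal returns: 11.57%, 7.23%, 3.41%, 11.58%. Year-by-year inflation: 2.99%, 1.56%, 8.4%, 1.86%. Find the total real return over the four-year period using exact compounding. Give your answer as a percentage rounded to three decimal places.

19.526%

Compound the nominal returns: 1.1157 × 1.0723 × 1.0341 × 1.1158 = 1.380424.
Compound inflation: 1.0299 × 1.0156 × 1.0840 × 1.0186 = 1.154917.
Deflate: 1.380424 / 1.154917 = 1.195259.
Total real return = 1.195259 − 1 → 19.526%.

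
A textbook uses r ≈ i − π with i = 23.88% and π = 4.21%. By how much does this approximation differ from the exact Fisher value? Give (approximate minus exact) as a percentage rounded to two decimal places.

0.79%

Approximate: r ≈ 23.880% − 4.210% = 19.6700%
Exact: (1 + 0.2388)/(1 + 0.0421) − 1 = 18.8753%
Error = 19.6700% − 18.8753% = 0.7947% → 0.79%.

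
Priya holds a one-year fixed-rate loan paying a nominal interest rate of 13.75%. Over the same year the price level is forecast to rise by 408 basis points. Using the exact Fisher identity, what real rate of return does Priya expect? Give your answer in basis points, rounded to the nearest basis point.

By the Fisher identity, 1 + r = (1 + i)/(1 + π).
1 + r = 1.13750 / 1.04080 = 1.092909
r = 1.092909 − 1 = 9.2909%, i.e. 929 basis points.

929 basis points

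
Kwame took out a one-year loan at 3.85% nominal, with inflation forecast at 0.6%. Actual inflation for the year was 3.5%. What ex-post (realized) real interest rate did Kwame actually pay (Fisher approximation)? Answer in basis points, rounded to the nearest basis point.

35 basis points

Ex-post: 3.85% − 3.5% = 0.350%
So the realized real rate is 35 basis points.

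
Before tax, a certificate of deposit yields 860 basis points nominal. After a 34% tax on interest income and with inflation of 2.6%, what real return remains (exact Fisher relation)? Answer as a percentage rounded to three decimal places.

2.998%

After-tax nominal return = 8.6% × (1 − 0.34) = 5.6760%.
1 + r = 1.05676 / 1.02600 = 1.029981
After-tax real rate = 1.029981 − 1 → 2.998%.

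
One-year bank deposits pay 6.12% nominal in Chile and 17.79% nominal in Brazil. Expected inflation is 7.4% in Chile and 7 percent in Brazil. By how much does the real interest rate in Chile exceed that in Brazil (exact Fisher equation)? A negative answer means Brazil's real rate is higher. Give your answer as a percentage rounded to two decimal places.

Chile: (1 + 0.0612)/(1 + 0.0740) − 1 = -1.1918%
Brazil: (1 + 0.1779)/(1 + 0.0700) − 1 = 10.0841%
Differential = -1.1918% − 10.0841% = -11.2759% → -11.28%.

-11.28%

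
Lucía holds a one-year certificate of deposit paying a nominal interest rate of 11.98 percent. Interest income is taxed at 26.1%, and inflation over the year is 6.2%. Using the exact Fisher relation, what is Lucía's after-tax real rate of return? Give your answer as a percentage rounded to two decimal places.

After-tax nominal return = 11.98% × (1 − 0.261) = 8.85322%.
1 + r = 1.0885322 / 1.06200 = 1.024983
After-tax real rate = 1.024983 − 1 → 2.50%.

2.50%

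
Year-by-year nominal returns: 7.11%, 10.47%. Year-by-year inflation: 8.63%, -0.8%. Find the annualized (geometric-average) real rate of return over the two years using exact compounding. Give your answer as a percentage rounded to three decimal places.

4.787%

Nominal growth factor = 1.0711 × 1.1047 = 1.18324417
Price-level growth factor = 1.0863 × 0.9920 = 1.07760960
Real growth factor = 1.18324417 / 1.07760960 = 1.09802675
Annualized real rate = 1.09802675^(1/2) − 1 = 4.7868% → 4.787%.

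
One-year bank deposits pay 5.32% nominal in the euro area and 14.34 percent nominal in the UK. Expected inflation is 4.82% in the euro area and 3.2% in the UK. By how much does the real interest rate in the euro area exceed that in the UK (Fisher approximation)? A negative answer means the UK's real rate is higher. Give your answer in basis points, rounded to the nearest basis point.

-1064 basis points

The euro area: 5.32% − 4.82% = 0.500%
The UK: 14.34% − 3.2% = 11.140%
Differential = -10.640% → -1064 basis points.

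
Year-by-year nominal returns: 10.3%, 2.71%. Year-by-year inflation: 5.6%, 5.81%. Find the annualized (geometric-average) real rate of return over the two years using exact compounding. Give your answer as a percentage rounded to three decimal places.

0.693%

Nominal growth factor = 1.1030 × 1.0271 = 1.13289130
Price-level growth factor = 1.0560 × 1.0581 = 1.11735360
Real growth factor = 1.13289130 / 1.11735360 = 1.01390580
Annualized real rate = 1.01390580^(1/2) − 1 = 0.6929% → 0.693%.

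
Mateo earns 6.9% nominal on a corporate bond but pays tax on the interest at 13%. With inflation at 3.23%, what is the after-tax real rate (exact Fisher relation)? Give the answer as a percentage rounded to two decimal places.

2.69%

After-tax nominal return = 6.9% × (1 − 0.13) = 6.0030%.
1 + r = 1.06003 / 1.03230 = 1.026862
After-tax real rate = 1.026862 − 1 → 2.69%.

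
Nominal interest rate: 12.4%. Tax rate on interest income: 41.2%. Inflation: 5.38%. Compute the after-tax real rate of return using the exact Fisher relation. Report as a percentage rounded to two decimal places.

After-tax nominal return = 12.4% × (1 − 0.412) = 7.2912%.
1 + r = 1.072912 / 1.05380 = 1.018136
After-tax real rate = 1.018136 − 1 → 1.81%.

1.81%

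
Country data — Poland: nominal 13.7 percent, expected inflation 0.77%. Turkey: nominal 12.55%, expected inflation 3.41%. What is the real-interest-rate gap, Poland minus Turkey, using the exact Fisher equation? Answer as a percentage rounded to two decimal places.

Poland: (1 + 0.1370)/(1 + 0.0077) − 1 = 12.8312%
Turkey: (1 + 0.1255)/(1 + 0.0341) − 1 = 8.8386%
Differential = 12.8312% − 8.8386% = 3.9926% → 3.99%.

3.99%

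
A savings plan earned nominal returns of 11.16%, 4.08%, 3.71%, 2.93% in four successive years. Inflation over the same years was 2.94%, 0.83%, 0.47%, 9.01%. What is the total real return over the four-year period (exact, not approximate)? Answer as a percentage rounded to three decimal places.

8.643%

Compound the nominal returns: 1.1116 × 1.0408 × 1.0371 × 1.0293 = 1.235033.
Compound inflation: 1.0294 × 1.0083 × 1.0047 × 1.0901 = 1.136781.
Deflate: 1.235033 / 1.136781 = 1.086430.
Total real return = 1.086430 − 1 → 8.643%.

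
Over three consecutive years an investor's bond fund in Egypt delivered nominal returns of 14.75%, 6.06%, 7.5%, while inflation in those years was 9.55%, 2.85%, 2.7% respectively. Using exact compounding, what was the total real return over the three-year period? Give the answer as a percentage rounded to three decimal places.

13.064%

Compound the nominal returns: 1.1475 × 1.0606 × 1.0750 = 1.308316.
Compound inflation: 1.0955 × 1.0285 × 1.0270 = 1.157143.
Deflate: 1.308316 / 1.157143 = 1.130643.
Total real return = 1.130643 − 1 → 13.064%.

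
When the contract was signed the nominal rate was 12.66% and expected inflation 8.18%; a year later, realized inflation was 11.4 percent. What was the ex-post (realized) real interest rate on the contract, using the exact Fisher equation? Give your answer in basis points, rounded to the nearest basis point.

Ex-post: (1 + 0.1266)/(1 + 0.1140) − 1 = 1.1311%
So the realized real rate is 113 basis points.

113 basis points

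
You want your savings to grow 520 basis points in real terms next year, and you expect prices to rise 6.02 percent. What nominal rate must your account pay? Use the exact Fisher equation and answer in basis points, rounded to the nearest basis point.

(1 + i) = (1 + r)(1 + π) = 1.05200 × 1.06020 = 1.1153304
i = 1.1153304 − 1, so the required nominal rate is 1153 basis points.

1153 basis points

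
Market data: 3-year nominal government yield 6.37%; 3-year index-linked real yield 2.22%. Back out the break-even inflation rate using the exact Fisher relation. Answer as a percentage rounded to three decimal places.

(1 + π) = (1 + i)/(1 + r) = 1.06370 / 1.02220 = 1.040599
Break-even inflation = 1.040599 − 1 → 4.060%.

4.060%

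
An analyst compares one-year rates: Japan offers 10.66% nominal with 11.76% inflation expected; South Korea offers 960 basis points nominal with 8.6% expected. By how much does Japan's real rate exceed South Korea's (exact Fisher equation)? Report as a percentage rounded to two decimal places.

Japan: (1 + 0.1066)/(1 + 0.1176) − 1 = -0.9843%
South Korea: (1 + 0.0960)/(1 + 0.0860) − 1 = 0.9208%
Differential = -0.9843% − 0.9208% = -1.9051% → -1.91%.

-1.91%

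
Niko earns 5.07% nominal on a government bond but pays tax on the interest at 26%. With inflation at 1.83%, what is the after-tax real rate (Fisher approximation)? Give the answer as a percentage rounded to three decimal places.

1.922%

After-tax nominal return = 5.07% × (1 − 0.26) = 3.7518%.
r ≈ 3.7518% − 1.83% → 1.922%.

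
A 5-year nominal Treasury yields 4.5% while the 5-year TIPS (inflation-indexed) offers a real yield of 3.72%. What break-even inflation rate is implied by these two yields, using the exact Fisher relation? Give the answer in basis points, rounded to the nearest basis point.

75 basis points

(1 + π) = (1 + i)/(1 + r) = 1.04500 / 1.03720 = 1.007520
Break-even inflation = 1.007520 − 1 → 75 basis points.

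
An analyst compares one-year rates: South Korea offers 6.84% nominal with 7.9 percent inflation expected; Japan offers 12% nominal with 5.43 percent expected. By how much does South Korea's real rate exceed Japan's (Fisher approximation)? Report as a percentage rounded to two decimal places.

South Korea: 6.84% − 7.9% = -1.060%
Japan: 12% − 5.43% = 6.570%
Differential = -7.630% → -7.63%.

-7.63%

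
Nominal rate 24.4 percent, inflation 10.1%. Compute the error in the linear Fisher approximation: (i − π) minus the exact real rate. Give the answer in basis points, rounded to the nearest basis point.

Approximate: r ≈ 24.400% − 10.100% = 14.3000%
Exact: (1 + 0.2440)/(1 + 0.1010) − 1 = 12.9882%
Error = 14.3000% − 12.9882% = 1.3118% → 131 basis points.

131 basis points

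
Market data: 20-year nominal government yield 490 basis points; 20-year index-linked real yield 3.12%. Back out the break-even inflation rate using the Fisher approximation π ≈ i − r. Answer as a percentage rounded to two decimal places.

1.78%

π ≈ i − r = 4.9% − 3.12% → 1.78%.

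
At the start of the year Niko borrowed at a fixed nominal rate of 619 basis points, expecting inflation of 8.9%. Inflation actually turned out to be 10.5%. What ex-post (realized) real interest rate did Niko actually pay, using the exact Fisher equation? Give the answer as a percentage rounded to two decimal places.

Ex-post: (1 + 0.0619)/(1 + 0.1050) − 1 = -3.9005%
So the realized real rate is -3.90%.

-3.90%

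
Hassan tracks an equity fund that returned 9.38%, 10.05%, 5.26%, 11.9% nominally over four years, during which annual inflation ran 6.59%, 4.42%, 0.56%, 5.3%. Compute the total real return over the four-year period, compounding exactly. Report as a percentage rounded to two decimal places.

Compound the nominal returns: 1.0938 × 1.1005 × 1.0526 × 1.1190 = 1.417821.
Compound inflation: 1.0659 × 1.0442 × 1.0056 × 1.0530 = 1.178566.
Deflate: 1.417821 / 1.178566 = 1.203006.
Total real return = 1.203006 − 1 → 20.30%.

20.30%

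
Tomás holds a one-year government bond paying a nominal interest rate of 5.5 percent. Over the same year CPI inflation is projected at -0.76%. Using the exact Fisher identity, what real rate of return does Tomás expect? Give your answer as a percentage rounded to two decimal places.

6.31%

By the Fisher identity, 1 + r = (1 + i)/(1 + π).
1 + r = 1.05500 / 0.99240 = 1.063079
r = 1.063079 − 1 = 6.3079%, i.e. 6.31%.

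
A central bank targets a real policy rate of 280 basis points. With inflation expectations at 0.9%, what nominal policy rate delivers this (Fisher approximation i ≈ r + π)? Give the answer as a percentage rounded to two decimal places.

3.70%

i ≈ r + π = 2.8% + 0.9% = 3.70%.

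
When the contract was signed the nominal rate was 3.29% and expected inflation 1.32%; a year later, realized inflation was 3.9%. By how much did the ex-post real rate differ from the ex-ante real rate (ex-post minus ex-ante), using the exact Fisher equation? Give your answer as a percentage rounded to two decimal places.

-2.53%

Ex-ante: (1 + 0.0329)/(1 + 0.0132) − 1 = 1.9443%
Ex-post: (1 + 0.0329)/(1 + 0.0390) − 1 = -0.5871%
Difference (ex-post − ex-ante) = -2.5314% → -2.53%.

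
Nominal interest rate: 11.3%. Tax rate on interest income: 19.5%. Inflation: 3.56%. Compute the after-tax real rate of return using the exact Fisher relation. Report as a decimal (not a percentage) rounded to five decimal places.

0.05346

After-tax nominal return = 11.3% × (1 − 0.195) = 9.0965%.
1 + r = 1.090965 / 1.03560 = 1.053462
After-tax real rate = 1.053462 − 1 → 0.05346.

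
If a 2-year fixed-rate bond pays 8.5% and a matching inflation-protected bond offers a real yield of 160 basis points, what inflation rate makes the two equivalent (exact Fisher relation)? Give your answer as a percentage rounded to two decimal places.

6.79%

(1 + π) = (1 + i)/(1 + r) = 1.08500 / 1.01600 = 1.067913
Break-even inflation = 1.067913 − 1 → 6.79%.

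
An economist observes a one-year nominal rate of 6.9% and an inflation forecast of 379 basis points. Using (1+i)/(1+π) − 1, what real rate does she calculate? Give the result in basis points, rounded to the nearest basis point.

300 basis points

By the Fisher relation, 1 + r = (1 + i)/(1 + π).
1 + r = 1.06900 / 1.03790 = 1.029964
r = 1.029964 − 1 = 2.9964%, i.e. 300 basis points.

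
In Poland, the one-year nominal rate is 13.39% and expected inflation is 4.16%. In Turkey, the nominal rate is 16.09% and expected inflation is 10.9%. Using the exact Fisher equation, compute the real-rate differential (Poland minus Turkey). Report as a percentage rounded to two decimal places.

4.18%

Poland: (1 + 0.1339)/(1 + 0.0416) − 1 = 8.8614%
Turkey: (1 + 0.1609)/(1 + 0.1090) − 1 = 4.6799%
Differential = 8.8614% − 4.6799% = 4.1815% → 4.18%.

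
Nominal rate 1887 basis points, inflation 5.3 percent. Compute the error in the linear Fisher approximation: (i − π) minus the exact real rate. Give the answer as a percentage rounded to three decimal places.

Approximate: r ≈ 18.870% − 5.300% = 13.5700%
Exact: (1 + 0.1887)/(1 + 0.0530) − 1 = 12.8870%
Error = 13.5700% − 12.8870% = 0.6830% → 0.683%.

0.683%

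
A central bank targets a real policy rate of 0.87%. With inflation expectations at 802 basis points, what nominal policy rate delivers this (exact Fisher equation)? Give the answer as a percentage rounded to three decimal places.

(1 + i) = (1 + r)(1 + π) = 1.00870 × 1.08020 = 1.08959774
i = 1.08959774 − 1, so the required nominal rate is 8.960%.

8.960%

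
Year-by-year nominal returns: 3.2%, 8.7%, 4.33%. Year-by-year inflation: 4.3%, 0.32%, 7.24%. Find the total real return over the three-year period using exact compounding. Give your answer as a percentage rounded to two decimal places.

Compound the nominal returns: 1.0320 × 1.0870 × 1.0433 = 1.170357.
Compound inflation: 1.0430 × 1.0032 × 1.0724 = 1.122092.
Deflate: 1.170357 / 1.122092 = 1.043013.
Total real return = 1.043013 − 1 → 4.30%.

4.30%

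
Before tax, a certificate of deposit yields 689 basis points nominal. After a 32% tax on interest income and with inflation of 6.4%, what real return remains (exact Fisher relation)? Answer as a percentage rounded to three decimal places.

-1.612%

After-tax nominal return = 6.89% × (1 − 0.32) = 4.6852%.
1 + r = 1.046852 / 1.06400 = 0.983883
After-tax real rate = 0.983883 − 1 → -1.612%.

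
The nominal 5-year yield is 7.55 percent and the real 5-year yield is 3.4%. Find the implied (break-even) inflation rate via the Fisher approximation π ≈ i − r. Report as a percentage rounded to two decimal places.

π ≈ i − r = 7.55% − 3.4% → 4.15%.

4.15%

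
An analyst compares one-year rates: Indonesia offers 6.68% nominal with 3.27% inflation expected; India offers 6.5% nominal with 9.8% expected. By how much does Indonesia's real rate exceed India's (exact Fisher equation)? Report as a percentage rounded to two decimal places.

Indonesia: (1 + 0.0668)/(1 + 0.0327) − 1 = 3.3020%
India: (1 + 0.0650)/(1 + 0.0980) − 1 = -3.0055%
Differential = 3.3020% − (-3.0055%) = 6.3075% → 6.31%.

6.31%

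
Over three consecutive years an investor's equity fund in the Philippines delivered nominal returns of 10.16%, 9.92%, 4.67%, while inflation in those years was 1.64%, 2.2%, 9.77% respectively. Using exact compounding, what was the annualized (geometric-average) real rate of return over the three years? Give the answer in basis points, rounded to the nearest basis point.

Nominal growth factor = 1.1016 × 1.0992 × 1.0467 = 1.26742676
Price-level growth factor = 1.0164 × 1.0220 × 1.0977 = 1.14024773
Real growth factor = 1.26742676 / 1.14024773 = 1.11153631
Annualized real rate = 1.11153631^(1/3) − 1 = 3.5876% → 359 basis points.

359 basis points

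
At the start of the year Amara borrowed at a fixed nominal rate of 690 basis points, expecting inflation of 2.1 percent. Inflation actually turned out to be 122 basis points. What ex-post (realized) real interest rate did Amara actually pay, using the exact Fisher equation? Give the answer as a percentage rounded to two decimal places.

Ex-post: (1 + 0.0690)/(1 + 0.0122) − 1 = 5.6115%
So the realized real rate is 5.61%.

5.61%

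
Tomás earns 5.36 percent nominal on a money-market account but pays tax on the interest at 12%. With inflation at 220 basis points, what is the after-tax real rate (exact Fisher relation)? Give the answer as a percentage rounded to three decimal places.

2.463%

After-tax nominal return = 5.36% × (1 − 0.12) = 4.7168%.
1 + r = 1.047168 / 1.02200 = 1.024626
After-tax real rate = 1.024626 − 1 → 2.463%.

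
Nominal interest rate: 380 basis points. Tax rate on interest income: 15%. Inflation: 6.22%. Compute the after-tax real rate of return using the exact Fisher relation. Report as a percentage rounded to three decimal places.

-2.815%

After-tax nominal return = 3.8% × (1 − 0.15) = 3.2300%.
1 + r = 1.03230 / 1.06220 = 0.971851
After-tax real rate = 0.971851 − 1 → -2.815%.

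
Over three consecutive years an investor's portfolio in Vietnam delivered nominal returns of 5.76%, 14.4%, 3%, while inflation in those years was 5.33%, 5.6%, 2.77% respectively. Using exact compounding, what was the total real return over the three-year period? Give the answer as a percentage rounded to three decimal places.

Nominal growth factor = 1.0576 × 1.1440 × 1.0300 = 1.246191
Price-level growth factor = 1.0533 × 1.0560 × 1.0277 = 1.143095
Real growth factor = 1.246191 / 1.143095 = 1.090190
Total real return = 1.090190 − 1 → 9.019%.

9.019%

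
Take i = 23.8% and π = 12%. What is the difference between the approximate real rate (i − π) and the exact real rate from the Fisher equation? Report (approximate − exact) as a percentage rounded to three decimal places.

1.264%

Approximate: r ≈ 23.800% − 12.000% = 11.8000%
Exact: (1 + 0.2380)/(1 + 0.1200) − 1 = 10.5357%
Error = 11.8000% − 10.5357% = 1.2643% → 1.264%.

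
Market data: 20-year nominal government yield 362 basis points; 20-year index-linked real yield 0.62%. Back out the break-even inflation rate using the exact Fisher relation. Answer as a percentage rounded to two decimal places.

2.98%

(1 + π) = (1 + i)/(1 + r) = 1.03620 / 1.00620 = 1.029815
Break-even inflation = 1.029815 − 1 → 2.98%.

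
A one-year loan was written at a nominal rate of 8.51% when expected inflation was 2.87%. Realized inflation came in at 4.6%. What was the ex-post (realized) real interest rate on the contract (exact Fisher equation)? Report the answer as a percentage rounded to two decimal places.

3.74%

Ex-post: (1 + 0.0851)/(1 + 0.0460) − 1 = 3.7380%
So the realized real rate is 3.74%.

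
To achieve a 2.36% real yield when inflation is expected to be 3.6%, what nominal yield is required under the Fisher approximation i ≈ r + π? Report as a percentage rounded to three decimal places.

5.960%

i ≈ r + π = 2.36% + 3.6% = 5.960%.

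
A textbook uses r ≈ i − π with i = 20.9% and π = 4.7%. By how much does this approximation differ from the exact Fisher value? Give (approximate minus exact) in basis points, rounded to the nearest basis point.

73 basis points

Approximate: r ≈ 20.900% − 4.700% = 16.2000%
Exact: (1 + 0.2090)/(1 + 0.0470) − 1 = 15.4728%
Error = 16.2000% − 15.4728% = 0.7272% → 73 basis points.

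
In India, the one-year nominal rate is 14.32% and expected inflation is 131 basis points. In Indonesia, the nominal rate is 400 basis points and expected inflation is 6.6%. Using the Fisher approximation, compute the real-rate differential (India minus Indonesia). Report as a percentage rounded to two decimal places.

India: 14.32% − 1.31% = 13.010%
Indonesia: 4% − 6.6% = -2.600%
Differential = 15.610% → 15.61%.

15.61%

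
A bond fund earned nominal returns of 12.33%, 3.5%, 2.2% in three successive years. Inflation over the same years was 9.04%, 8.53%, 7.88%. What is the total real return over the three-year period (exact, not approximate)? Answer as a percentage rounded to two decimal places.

Compound the nominal returns: 1.1233 × 1.0350 × 1.0220 = 1.188193.
Compound inflation: 1.0904 × 1.0853 × 1.0788 = 1.276664.
Deflate: 1.188193 / 1.276664 = 0.930702.
Total real return = 0.930702 − 1 → -6.93%.

-6.93%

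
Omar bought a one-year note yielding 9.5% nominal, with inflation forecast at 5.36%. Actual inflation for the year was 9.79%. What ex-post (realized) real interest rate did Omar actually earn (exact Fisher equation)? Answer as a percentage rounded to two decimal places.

Ex-post: (1 + 0.0950)/(1 + 0.0979) − 1 = -0.2641%
So the realized real rate is -0.26%.

-0.26%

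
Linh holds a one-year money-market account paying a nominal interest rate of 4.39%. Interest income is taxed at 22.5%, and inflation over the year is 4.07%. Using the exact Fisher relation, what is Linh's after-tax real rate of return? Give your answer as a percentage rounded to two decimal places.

After-tax nominal return = 4.39% × (1 − 0.225) = 3.40225%.
1 + r = 1.0340225 / 1.04070 = 0.993584
After-tax real rate = 0.993584 − 1 → -0.64%.

-0.64%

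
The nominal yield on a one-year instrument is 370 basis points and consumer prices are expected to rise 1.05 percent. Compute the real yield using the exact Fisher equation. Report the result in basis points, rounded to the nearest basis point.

By the Fisher relation, 1 + r = (1 + i)/(1 + π).
1 + r = 1.03700 / 1.01050 = 1.026225
r = 1.026225 − 1 = 2.6225%, i.e. 262 basis points.

262 basis points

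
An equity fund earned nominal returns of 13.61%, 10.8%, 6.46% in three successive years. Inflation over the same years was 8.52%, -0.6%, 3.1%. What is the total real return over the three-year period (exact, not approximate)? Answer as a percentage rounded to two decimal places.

Compound the nominal returns: 1.1361 × 1.1080 × 1.0646 = 1.340117.
Compound inflation: 1.0852 × 0.9940 × 1.0310 = 1.112128.
Deflate: 1.340117 / 1.112128 = 1.205002.
Total real return = 1.205002 − 1 → 20.50%.

20.50%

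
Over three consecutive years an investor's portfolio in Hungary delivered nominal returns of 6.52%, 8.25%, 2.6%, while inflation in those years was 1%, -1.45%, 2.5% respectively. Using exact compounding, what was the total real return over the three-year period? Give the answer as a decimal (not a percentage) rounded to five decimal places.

Nominal growth factor = 1.0652 × 1.0825 × 1.0260 = 1.183059
Price-level growth factor = 1.0100 × 0.9855 × 1.0250 = 1.020239
Real growth factor = 1.183059 / 1.020239 = 1.159590
Total real return = 1.159590 − 1 → 0.15959.

0.15959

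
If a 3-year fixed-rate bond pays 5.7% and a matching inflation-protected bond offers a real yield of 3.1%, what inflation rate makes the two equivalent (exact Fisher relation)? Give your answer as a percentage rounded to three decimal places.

2.522%

(1 + π) = (1 + i)/(1 + r) = 1.05700 / 1.03100 = 1.025218
Break-even inflation = 1.025218 − 1 → 2.522%.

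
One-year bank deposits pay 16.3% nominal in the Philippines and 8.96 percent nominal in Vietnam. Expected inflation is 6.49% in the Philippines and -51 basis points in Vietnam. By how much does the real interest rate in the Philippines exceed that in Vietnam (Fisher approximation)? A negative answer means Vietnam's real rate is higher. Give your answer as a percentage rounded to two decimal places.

0.34%

The Philippines: 16.3% − 6.49% = 9.810%
Vietnam: 8.96% − (-0.51%) = 9.470%
Differential = 0.340% → 0.34%.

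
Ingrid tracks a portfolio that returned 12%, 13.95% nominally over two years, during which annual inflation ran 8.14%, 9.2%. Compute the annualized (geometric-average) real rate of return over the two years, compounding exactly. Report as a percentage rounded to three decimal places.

Compound the nominal returns: 1.1200 × 1.1395 = 1.27624000.
Compound inflation: 1.0814 × 1.0920 = 1.18088880.
Deflate: 1.27624000 / 1.18088880 = 1.08074528.
Annualized real rate = 1.08074528^(1/2) − 1 = 3.9589% → 3.959%.

3.959%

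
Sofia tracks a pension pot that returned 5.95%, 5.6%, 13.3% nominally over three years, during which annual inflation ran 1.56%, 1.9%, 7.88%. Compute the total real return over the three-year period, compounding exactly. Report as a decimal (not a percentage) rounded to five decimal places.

0.13542

Nominal growth factor = 1.0595 × 1.0560 × 1.1330 = 1.267637
Price-level growth factor = 1.0156 × 1.0190 × 1.0788 = 1.116446
Real growth factor = 1.267637 / 1.116446 = 1.135421
Total real return = 1.135421 − 1 → 0.13542.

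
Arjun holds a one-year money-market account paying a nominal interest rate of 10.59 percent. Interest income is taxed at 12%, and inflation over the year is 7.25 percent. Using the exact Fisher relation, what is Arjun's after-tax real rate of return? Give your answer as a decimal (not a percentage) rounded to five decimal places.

After-tax nominal return = 10.59% × (1 − 0.12) = 9.3192%.
1 + r = 1.093192 / 1.07250 = 1.019293
After-tax real rate = 1.019293 − 1 → 0.01929.

0.01929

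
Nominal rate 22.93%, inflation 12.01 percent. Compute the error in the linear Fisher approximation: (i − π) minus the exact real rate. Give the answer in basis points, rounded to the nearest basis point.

117 basis points

Approximate: r ≈ 22.930% − 12.010% = 10.9200%
Exact: (1 + 0.2293)/(1 + 0.1201) − 1 = 9.7491%
Error = 10.9200% − 9.7491% = 1.1709% → 117 basis points.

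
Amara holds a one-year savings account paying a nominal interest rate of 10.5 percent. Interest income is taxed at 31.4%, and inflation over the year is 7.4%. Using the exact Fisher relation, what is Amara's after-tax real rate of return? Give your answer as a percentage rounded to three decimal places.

After-tax nominal return = 10.5% × (1 − 0.314) = 7.2030%.
1 + r = 1.07203 / 1.07400 = 0.998166
After-tax real rate = 0.998166 − 1 → -0.183%.

-0.183%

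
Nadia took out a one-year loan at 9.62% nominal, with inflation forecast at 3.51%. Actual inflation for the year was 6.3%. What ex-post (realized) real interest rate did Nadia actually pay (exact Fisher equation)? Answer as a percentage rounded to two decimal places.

3.12%

Ex-post: (1 + 0.0962)/(1 + 0.0630) − 1 = 3.1232%
So the realized real rate is 3.12%.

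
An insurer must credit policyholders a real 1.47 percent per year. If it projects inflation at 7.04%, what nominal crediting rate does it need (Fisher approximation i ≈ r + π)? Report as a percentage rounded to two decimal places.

i ≈ r + π = 1.47% + 7.04% = 8.51%.

8.51%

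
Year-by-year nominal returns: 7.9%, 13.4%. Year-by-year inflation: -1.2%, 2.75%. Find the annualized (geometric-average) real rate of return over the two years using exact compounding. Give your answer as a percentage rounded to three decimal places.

Compound the nominal returns: 1.0790 × 1.1340 = 1.22358600.
Compound inflation: 0.9880 × 1.0275 = 1.01517000.
Deflate: 1.22358600 / 1.01517000 = 1.20530158.
Annualized real rate = 1.20530158^(1/2) − 1 = 9.7862% → 9.786%.

9.786%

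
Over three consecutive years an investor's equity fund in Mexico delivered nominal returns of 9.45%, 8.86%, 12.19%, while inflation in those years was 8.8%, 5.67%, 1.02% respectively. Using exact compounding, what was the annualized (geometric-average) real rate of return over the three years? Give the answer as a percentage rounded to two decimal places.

4.80%

Compound the nominal returns: 1.0945 × 1.0886 × 1.1219 = 1.33671322.
Compound inflation: 1.0880 × 1.0567 × 1.0102 = 1.16141643.
Deflate: 1.33671322 / 1.16141643 = 1.15093362.
Annualized real rate = 1.15093362^(1/3) − 1 = 4.7973% → 4.80%.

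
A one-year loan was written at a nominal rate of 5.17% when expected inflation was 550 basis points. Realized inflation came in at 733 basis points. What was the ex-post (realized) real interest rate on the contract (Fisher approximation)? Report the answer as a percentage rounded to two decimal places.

-2.16%

Ex-post: 5.17% − 7.33% = -2.160%
So the realized real rate is -2.16%.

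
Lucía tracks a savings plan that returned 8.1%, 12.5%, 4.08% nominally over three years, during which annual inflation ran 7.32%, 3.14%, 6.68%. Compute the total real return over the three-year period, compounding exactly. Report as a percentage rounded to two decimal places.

7.19%

Compound the nominal returns: 1.0810 × 1.1250 × 1.0408 = 1.265743.
Compound inflation: 1.0732 × 1.0314 × 1.0668 = 1.180839.
Deflate: 1.265743 / 1.180839 = 1.071901.
Total real return = 1.071901 − 1 → 7.19%.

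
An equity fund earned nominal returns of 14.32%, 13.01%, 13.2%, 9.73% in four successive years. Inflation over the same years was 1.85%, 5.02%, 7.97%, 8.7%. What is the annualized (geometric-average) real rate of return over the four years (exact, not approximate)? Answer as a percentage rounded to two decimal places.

Nominal growth factor = 1.1432 × 1.1301 × 1.1320 × 1.0973 = 1.60476298
Price-level growth factor = 1.0185 × 1.0502 × 1.0797 × 1.0870 = 1.25535250
Real growth factor = 1.60476298 / 1.25535250 = 1.27833654
Annualized real rate = 1.27833654^(1/4) − 1 = 6.3313% → 6.33%.

6.33%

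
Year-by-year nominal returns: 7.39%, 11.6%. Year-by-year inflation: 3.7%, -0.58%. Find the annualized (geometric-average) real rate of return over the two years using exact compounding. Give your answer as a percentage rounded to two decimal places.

Nominal growth factor = 1.0739 × 1.1160 = 1.19847240
Price-level growth factor = 1.0370 × 0.9942 = 1.03098540
Real growth factor = 1.19847240 / 1.03098540 = 1.16245332
Annualized real rate = 1.16245332^(1/2) − 1 = 7.8171% → 7.82%.

7.82%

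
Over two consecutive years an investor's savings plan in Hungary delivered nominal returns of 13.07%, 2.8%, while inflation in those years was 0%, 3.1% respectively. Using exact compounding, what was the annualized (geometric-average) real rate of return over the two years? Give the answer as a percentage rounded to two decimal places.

Compound the nominal returns: 1.1307 × 1.0280 = 1.16235960.
Compound inflation: 1.0000 × 1.0310 = 1.03100000.
Deflate: 1.16235960 / 1.03100000 = 1.12740989.
Annualized real rate = 1.12740989^(1/2) − 1 = 6.1796% → 6.18%.

6.18%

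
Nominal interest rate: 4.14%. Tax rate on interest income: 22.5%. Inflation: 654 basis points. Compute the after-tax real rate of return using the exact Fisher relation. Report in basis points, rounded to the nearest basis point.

After-tax nominal return = 4.14% × (1 − 0.225) = 3.2085%.
1 + r = 1.032085 / 1.06540 = 0.968730
After-tax real rate = 0.968730 − 1 → -313 basis points.

-313 basis points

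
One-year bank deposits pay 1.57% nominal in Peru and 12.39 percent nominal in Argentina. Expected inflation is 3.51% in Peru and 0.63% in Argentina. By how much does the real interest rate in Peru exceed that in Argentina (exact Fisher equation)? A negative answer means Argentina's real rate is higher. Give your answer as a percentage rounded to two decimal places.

-13.56%

Peru: (1 + 0.0157)/(1 + 0.0351) − 1 = -1.8742%
Argentina: (1 + 0.1239)/(1 + 0.0063) − 1 = 11.6864%
Differential = -1.8742% − 11.6864% = -13.5606% → -13.56%.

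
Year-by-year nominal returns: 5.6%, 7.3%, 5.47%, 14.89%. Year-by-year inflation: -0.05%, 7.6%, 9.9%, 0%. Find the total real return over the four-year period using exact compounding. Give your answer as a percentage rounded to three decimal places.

Compound the nominal returns: 1.0560 × 1.0730 × 1.0547 × 1.1489 = 1.373014.
Compound inflation: 0.9995 × 1.0760 × 1.0990 × 1.0000 = 1.181933.
Deflate: 1.373014 / 1.181933 = 1.161668.
Total real return = 1.161668 − 1 → 16.167%.

16.167%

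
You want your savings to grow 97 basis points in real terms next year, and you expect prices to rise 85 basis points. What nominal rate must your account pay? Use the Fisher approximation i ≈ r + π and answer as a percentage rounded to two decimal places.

1.82%

i ≈ r + π = 0.97% + 0.85% = 1.82%.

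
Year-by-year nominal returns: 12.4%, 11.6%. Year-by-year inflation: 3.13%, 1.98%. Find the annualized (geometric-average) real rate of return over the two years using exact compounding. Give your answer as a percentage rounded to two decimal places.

Compound the nominal returns: 1.1240 × 1.1160 = 1.25438400.
Compound inflation: 1.0313 × 1.0198 = 1.05171974.
Deflate: 1.25438400 / 1.05171974 = 1.19269797.
Annualized real rate = 1.19269797^(1/2) − 1 = 9.2107% → 9.21%.

9.21%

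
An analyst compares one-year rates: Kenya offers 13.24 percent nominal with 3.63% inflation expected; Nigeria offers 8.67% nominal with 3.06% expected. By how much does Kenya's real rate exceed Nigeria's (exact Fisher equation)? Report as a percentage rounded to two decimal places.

Kenya: (1 + 0.1324)/(1 + 0.0363) − 1 = 9.2734%
Nigeria: (1 + 0.0867)/(1 + 0.0306) − 1 = 5.4434%
Differential = 9.2734% − 5.4434% = 3.8299% → 3.83%.

3.83%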